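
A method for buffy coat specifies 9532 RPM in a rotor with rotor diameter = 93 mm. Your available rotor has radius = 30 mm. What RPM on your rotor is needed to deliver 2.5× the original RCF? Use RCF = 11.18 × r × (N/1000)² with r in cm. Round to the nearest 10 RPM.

Original rotor: r = 93 mm / 2 = 46.5 mm = 4.65 cm
RCF_original = 11.18 × 4.65 × (9.532)² = 11.18 × 4.65 × 90.859024 ≈ 4,723.5 × g
Target RCF = 2.5 × 4,723.5 ≈ 11,808.8 × g
Your rotor: r = 30 mm = 3.0 cm
11,808.8 = 11.18 × 3 × (N/1000)²
(N/1000)² = 11,808.8 / 33.54 = 352.0811
N = 1000 × √352.0811 ≈ 18,763.8

18760 RPM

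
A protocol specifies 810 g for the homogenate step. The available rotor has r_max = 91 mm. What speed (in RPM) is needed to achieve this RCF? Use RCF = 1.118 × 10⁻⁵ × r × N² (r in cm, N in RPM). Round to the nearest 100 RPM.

r = 91 mm = 9.1 cm
810 = 1.118 × 10⁻⁵ × 9.1 × N²
N² = 810 / (10.1738 × 10⁻⁵) = 7,961,627
N ≈ √7,961,627 ≈ 2,821.6

2800 RPM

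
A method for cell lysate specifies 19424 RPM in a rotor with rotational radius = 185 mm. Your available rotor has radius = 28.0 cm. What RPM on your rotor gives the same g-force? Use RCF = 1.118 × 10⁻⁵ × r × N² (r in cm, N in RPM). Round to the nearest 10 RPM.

Original rotor: r = 185 mm = 18.5 cm
RCF = 1.118 × 10⁻⁵ × r × N²
RCF_original = 1.118 × 10⁻⁵ × 18.5 × (19424)² = 1.118 × 10⁻⁵ × 18.5 × 377,291,776 ≈ 78,035.3 × g
78,035.3 = 1.118 × 10⁻⁵ × 28 × N²
N² = 78,035.3 / (31.304 × 10⁻⁵) = 249,282,200
N ≈ √249,282,200 ≈ 15,788.7

≈ 15790 RPM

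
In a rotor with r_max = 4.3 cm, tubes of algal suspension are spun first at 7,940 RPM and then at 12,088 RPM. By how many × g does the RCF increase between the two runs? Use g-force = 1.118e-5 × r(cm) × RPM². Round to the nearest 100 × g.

RCF₁ = 1.118 × 10⁻⁵ × 4.3 × (7940)² = 1.118 × 10⁻⁵ × 4.3 × 63,043,600 ≈ 3,030.8 × g
RCF₂ = 1.118 × 10⁻⁵ × 4.3 × (12088)² = 1.118 × 10⁻⁵ × 4.3 × 146,119,744 ≈ 7,024.6 × g
Increase = 7,024.6 − 3,030.8 = 3,993.8

≈ 4000 × g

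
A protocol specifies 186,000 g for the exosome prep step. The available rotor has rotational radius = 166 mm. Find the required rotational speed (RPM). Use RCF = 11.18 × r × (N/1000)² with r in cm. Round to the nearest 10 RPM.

31660 RPM

r = 166 mm = 16.6 cm
RCF = 11.18 × r × (N/1000)²
186,000 = 11.18 × 16.6 × (N/1000)²
(N/1000)² = 186,000 / 185.588 = 1002.22
N = 1000 × √1002.22 ≈ 31,657.9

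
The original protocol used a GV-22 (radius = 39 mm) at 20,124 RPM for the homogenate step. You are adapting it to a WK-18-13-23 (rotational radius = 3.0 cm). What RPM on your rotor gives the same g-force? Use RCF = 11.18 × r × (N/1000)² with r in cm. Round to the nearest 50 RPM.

Original rotor: r = 39 mm = 3.9 cm
RCF_original = 11.18 × 3.9 × (20.124)² = 11.18 × 3.9 × 404.975376 ≈ 17,657.7 × g
17,657.7 = 11.18 × 3 × (N/1000)²
(N/1000)² = 17,657.7 / 33.54 = 526.4669
N = 1000 × √526.4669 ≈ 22,944.9

≈ 22950 RPM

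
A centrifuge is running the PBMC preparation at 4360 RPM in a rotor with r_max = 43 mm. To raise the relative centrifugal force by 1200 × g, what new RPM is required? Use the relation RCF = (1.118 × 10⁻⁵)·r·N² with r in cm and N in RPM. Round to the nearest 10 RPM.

r = 43 mm = 4.3 cm
Current RCF = 1.118 × 10⁻⁵ × 4.3 × (4360)² = 1.118 × 10⁻⁵ × 4.3 × 19,009,600 ≈ 913.9 × g
Target RCF = 913.9 + 1,200 = 2,113.9 × g
N² = 2,113.9 / (4.8074 × 10⁻⁵) = 43,971,793
N ≈ √43,971,793 ≈ 6,631.1

≈ 6630 RPM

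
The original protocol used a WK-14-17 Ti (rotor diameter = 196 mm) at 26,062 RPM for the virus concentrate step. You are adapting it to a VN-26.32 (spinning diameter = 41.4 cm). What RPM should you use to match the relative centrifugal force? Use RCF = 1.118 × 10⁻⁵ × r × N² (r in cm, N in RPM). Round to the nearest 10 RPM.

17930 RPM

Original rotor: r = 196 mm / 2 = 98 mm = 9.8 cm
RCF = 1.118 × 10⁻⁵ × r × N²
RCF_original = 1.118 × 10⁻⁵ × 9.8 × (26062)² = 1.118 × 10⁻⁵ × 9.8 × 679,227,844 ≈ 74,418.9 × g
Your rotor: r = 41.4 / 2 = 20.7 cm
74,418.9 = 1.118 × 10⁻⁵ × 20.7 × N²
N² = 74,418.9 / (23.1426 × 10⁻⁵) = 321,566,721
N ≈ √321,566,721 ≈ 17,932.3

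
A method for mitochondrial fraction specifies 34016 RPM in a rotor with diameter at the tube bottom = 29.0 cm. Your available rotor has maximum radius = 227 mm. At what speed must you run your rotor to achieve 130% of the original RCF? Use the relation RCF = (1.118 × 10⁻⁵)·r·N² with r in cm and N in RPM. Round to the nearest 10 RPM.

31000 RPM

Original rotor: r = 29.0 / 2 = 14.5 cm
RCF_original = 1.118 × 10⁻⁵ × 14.5 × (34016)² = 1.118 × 10⁻⁵ × 14.5 × 1,157,088,256 ≈ 187,575.6 × g
Target RCF = 1.3 × 187,575.6 ≈ 243,848.3 × g
Your rotor: r = 227 mm = 22.7 cm
243,848.3 = 1.118 × 10⁻⁵ × 22.7 × N²
N² = 243,848.3 / (25.3786 × 10⁻⁵) = 960,842,206
N ≈ √960,842,206 ≈ 30,997.5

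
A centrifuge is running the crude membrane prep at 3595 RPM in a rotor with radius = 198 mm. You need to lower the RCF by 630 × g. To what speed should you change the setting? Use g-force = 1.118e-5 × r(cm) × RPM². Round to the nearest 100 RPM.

r = 198 mm = 19.8 cm
Current RCF = 1.118 × 10⁻⁵ × 19.8 × (3595)² = 1.118 × 10⁻⁵ × 19.8 × 12,924,025 ≈ 2,860.9 × g
Target RCF = 2,860.9 − 630 = 2,230.9 × g
N² = 2,230.9 / (22.1364 × 10⁻⁵) = 10,077,971
N ≈ √10,077,971 ≈ 3,174.6

≈ 3200 RPM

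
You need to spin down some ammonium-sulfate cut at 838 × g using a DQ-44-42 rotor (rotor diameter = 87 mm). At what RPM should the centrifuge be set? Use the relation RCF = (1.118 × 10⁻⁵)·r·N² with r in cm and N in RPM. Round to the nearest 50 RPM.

r = 87 mm / 2 = 43.5 mm = 4.35 cm
838 = 1.118 × 10⁻⁵ × 4.35 × N²
N² = 838 / (4.8633 × 10⁻⁵) = 17,231,098
N ≈ √17,231,098 ≈ 4,151.0

4150 RPM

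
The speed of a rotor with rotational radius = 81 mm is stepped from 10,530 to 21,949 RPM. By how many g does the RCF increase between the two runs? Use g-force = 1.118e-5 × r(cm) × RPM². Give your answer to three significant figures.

r = 81 mm = 8.1 cm
RCF₁ = 1.118 × 10⁻⁵ × 8.1 × (10530)² = 1.118 × 10⁻⁵ × 8.1 × 110,880,900 ≈ 10,041.2 × g
RCF₂ = 1.118 × 10⁻⁵ × 8.1 × (21949)² = 1.118 × 10⁻⁵ × 8.1 × 481,758,601 ≈ 43,627.1 × g
Increase = 43,627.1 − 10,041.2 = 33,585.9

≈ 33600 g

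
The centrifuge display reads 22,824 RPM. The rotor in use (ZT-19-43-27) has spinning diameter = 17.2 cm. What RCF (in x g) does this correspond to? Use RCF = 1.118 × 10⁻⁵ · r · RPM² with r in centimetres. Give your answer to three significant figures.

50100 x g

r = 17.2 / 2 = 8.6 cm
RCF = 1.118 × 10⁻⁵ × 8.6 × (22824)² = 1.118 × 10⁻⁵ × 8.6 × 520,934,976 ≈ 50,086.9 × g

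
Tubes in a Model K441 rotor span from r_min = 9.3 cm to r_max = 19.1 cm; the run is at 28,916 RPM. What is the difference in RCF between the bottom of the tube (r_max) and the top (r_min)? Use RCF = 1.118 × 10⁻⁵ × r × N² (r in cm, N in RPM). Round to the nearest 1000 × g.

ΔRCF = 1.118 × 10⁻⁵ × (r_max − r_min) × N² = 1.118 × 10⁻⁵ × 9.8 × 836,135,056 ≈ 91,610.3

ΔRCF ≈ 92000 x g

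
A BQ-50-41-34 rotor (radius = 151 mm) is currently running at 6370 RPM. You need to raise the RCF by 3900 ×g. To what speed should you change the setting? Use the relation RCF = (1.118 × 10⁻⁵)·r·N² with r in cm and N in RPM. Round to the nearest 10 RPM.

r = 151 mm = 15.1 cm
Current RCF = 1.118 × 10⁻⁵ × 15.1 × (6370)² = 1.118 × 10⁻⁵ × 15.1 × 40,576,900 ≈ 6,850.1 × g
Target RCF = 6,850.1 + 3,900 = 10,750.1 × g
N² = 10,750.1 / (16.8818 × 10⁻⁵) = 63,678,636
N ≈ √63,678,636 ≈ 7,979.9

≈ 7980 RPM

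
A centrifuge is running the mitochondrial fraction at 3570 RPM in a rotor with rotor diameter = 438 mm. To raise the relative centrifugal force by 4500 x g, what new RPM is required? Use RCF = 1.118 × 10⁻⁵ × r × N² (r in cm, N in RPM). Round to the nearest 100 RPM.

r = 438 mm / 2 = 219 mm = 21.9 cm
Current RCF = 1.118 × 10⁻⁵ × 21.9 × (3570)² = 1.118 × 10⁻⁵ × 21.9 × 12,744,900 ≈ 3,120.5 × g
Target RCF = 3,120.5 + 4,500 = 7,620.5 × g
N² = 7,620.5 / (24.4842 × 10⁻⁵) = 31,124,154
N ≈ √31,124,154 ≈ 5,578.9

5600 RPM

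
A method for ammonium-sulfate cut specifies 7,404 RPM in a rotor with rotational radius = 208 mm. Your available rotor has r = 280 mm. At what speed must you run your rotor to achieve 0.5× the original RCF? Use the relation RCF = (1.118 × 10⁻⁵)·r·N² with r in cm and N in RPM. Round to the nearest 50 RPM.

4500 RPM

Original rotor: r = 208 mm = 20.8 cm
RCF_original = 1.118 × 10⁻⁵ × 20.8 × (7404)² = 1.118 × 10⁻⁵ × 20.8 × 54,819,216 ≈ 12,747.9 × g
Target RCF = 0.5 × 12,747.9 ≈ 6,373.9 × g
Your rotor: r = 280 mm = 28.0 cm
6,373.9 = 1.118 × 10⁻⁵ × 28 × N²
N² = 6,373.9 / (31.304 × 10⁻⁵) = 20,361,296
N ≈ √20,361,296 ≈ 4,512.3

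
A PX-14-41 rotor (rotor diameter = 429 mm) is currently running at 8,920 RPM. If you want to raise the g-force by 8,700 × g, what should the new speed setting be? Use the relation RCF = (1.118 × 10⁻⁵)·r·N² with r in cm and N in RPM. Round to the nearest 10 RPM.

N₂ ≈ 10760 RPM

r = 429 mm / 2 = 214.5 mm = 21.45 cm
Current RCF = 1.118 × 10⁻⁵ × 21.45 × (8920)² = 1.118 × 10⁻⁵ × 21.45 × 79,566,400 ≈ 19,080.9 × g
Target RCF = 19,080.9 + 8,700 = 27,780.9 × g
N² = 27,780.9 / (23.9811 × 10⁻⁵) = 115,844,978
N ≈ √115,844,978 ≈ 10,763.1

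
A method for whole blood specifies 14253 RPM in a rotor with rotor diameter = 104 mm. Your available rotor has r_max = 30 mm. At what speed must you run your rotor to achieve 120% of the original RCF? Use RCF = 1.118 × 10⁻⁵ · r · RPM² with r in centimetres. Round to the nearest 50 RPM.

≈ 20550 RPM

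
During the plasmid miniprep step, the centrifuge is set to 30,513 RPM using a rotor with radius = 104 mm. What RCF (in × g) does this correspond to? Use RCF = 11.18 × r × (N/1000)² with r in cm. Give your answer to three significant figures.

r = 104 mm = 10.4 cm
RCF = 11.18 × 10.4 × (30.513)² = 11.18 × 10.4 × 931.043169 ≈ 108,254.3 × g

RCF ≈ 108000 × g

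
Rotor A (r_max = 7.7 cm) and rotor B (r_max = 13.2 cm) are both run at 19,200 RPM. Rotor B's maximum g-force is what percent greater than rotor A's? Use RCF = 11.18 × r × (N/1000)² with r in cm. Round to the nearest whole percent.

71%

At equal RPM, RCF scales linearly with r: ratio = 13.2 / 7.7 = 1.7143.
So rotor B delivers 71.4% more g-force.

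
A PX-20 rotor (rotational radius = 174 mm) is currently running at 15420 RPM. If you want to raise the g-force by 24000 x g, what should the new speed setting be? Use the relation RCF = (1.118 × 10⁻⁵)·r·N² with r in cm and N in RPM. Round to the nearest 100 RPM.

≈ 19000 RPM

r = 174 mm = 17.4 cm
Current RCF = 1.118 × 10⁻⁵ × 17.4 × (15420)² = 1.118 × 10⁻⁵ × 17.4 × 237,776,400 ≈ 46,255.1 × g
Target RCF = 46,255.1 + 24,000 = 70,255.1 × g
N² = 70,255.1 / (19.4532 × 10⁻⁵) = 361,149,322
N ≈ √361,149,322 ≈ 19,003.9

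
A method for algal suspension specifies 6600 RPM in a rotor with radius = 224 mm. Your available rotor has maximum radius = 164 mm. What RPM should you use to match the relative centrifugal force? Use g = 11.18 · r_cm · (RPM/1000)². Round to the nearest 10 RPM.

≈ 7710 RPM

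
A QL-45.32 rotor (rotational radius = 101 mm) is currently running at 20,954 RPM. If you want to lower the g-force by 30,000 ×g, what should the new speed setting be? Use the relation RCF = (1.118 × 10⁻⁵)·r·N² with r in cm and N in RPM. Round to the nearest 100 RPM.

N₂ ≈ 13200 RPM

r = 101 mm = 10.1 cm
Current RCF = 1.118 × 10⁻⁵ × 10.1 × (20954)² = 1.118 × 10⁻⁵ × 10.1 × 439,070,116 ≈ 49,578.9 × g
Target RCF = 49,578.9 − 30,000 = 19,578.9 × g
N² = 19,578.9 / (11.2918 × 10⁻⁵) = 173,390,425
N ≈ √173,390,425 ≈ 13,167.8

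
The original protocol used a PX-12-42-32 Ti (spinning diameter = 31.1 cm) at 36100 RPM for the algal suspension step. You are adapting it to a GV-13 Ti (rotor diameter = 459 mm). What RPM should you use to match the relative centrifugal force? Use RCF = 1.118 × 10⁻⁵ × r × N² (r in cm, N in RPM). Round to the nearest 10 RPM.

Original rotor: r = 31.1 / 2 = 15.55 cm
RCF = 1.118 × 10⁻⁵ × r × N²
RCF_original = 1.118 × 10⁻⁵ × 15.55 × (36100)² = 1.118 × 10⁻⁵ × 15.55 × 1,303,210,000 ≈ 226,561.8 × g
Your rotor: r = 459 mm / 2 = 229.5 mm = 22.95 cm
226,561.8 = 1.118 × 10⁻⁵ × 22.95 × N²
N² = 226,561.8 / (25.6581 × 10⁻⁵) = 883,003,028
N ≈ √883,003,028 ≈ 29,715.4

29720 RPM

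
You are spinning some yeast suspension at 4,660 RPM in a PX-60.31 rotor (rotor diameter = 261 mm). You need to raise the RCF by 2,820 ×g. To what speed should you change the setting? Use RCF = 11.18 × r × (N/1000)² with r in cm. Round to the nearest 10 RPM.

r = 261 mm / 2 = 130.5 mm = 13.05 cm
Current RCF = 11.18 × 13.05 × (4.66)² = 11.18 × 13.05 × 21.7156 ≈ 3,168.3 × g
Target RCF = 3,168.3 + 2,820 = 5,988.3 × g
(N/1000)² = 5,988.3 / 145.899 = 41.04415
N = 1000 × √41.04415 ≈ 6,406.6

≈ 6410 RPM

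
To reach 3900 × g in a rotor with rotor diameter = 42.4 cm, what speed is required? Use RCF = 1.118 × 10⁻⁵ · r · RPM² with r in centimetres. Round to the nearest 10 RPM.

r = 42.4 / 2 = 21.2 cm
3,900 = 1.118 × 10⁻⁵ × 21.2 × N²
N² = 3,900 / (23.7016 × 10⁻⁵) = 16,454,585
N ≈ √16,454,585 ≈ 4,056.4

N ≈ 4060 RPM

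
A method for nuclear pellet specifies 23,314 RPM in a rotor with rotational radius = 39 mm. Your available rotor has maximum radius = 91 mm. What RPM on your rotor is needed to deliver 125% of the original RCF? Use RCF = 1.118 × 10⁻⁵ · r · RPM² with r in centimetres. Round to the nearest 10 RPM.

17060 RPM

Original rotor: r = 39 mm = 3.9 cm
RCF = 1.118 × 10⁻⁵ × r × N²
RCF_original = 1.118 × 10⁻⁵ × 3.9 × (23314)² = 1.118 × 10⁻⁵ × 3.9 × 543,542,596 ≈ 23,699.5 × g
Target RCF = 1.25 × 23,699.5 ≈ 29,624.4 × g
Your rotor: r = 91 mm = 9.1 cm
29,624.4 = 1.118 × 10⁻⁵ × 9.1 × N²
N² = 29,624.4 / (10.1738 × 10⁻⁵) = 291,183,235
N ≈ √291,183,235 ≈ 17,064.1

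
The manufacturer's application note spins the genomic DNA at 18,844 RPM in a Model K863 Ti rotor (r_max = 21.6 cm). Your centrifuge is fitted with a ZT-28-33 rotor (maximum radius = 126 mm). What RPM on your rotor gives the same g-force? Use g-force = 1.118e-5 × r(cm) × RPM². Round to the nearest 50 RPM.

RCF_original = 1.118 × 10⁻⁵ × 21.6 × (18844)² = 1.118 × 10⁻⁵ × 21.6 × 355,096,336 ≈ 85,751.5 × g
Your rotor: r = 126 mm = 12.6 cm
85,751.5 = 1.118 × 10⁻⁵ × 12.6 × N²
N² = 85,751.5 / (14.0868 × 10⁻⁵) = 608,736,548
N ≈ √608,736,548 ≈ 24,672.6

24650 RPM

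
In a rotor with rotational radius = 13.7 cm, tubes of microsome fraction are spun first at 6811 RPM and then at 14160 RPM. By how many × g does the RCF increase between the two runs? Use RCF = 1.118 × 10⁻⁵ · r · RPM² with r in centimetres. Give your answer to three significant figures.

23600 × g

RCF₁ = 1.118 × 10⁻⁵ × 13.7 × (6811)² = 1.118 × 10⁻⁵ × 13.7 × 46,389,721 ≈ 7,105.3 × g
RCF₂ = 1.118 × 10⁻⁵ × 13.7 × (14160)² = 1.118 × 10⁻⁵ × 13.7 × 200,505,600 ≈ 30,710.6 × g
Increase = 30,710.6 − 7,105.3 = 23,605.3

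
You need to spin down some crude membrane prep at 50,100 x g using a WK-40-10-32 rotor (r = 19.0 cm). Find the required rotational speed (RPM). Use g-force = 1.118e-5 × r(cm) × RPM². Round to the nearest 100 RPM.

50,100 = 1.118 × 10⁻⁵ × 19 × N²
N² = 50,100 / (21.242 × 10⁻⁵) = 235,853,498
N ≈ √235,853,498 ≈ 15,357.5

15400 RPM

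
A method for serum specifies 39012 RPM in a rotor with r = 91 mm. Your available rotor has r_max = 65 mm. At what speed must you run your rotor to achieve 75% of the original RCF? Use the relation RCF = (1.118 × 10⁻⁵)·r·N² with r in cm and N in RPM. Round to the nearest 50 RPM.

Original rotor: r = 91 mm = 9.1 cm
RCF_original = 1.118 × 10⁻⁵ × 9.1 × (39012)² = 1.118 × 10⁻⁵ × 9.1 × 1,521,936,144 ≈ 154,838.7 × g
Target RCF = 0.75 × 154,838.7 ≈ 116,129 × g
Your rotor: r = 65 mm = 6.5 cm
116,129 = 1.118 × 10⁻⁵ × 6.5 × N²
N² = 116,129 / (7.267 × 10⁻⁵) = 1,598,032,200
N ≈ √1,598,032,200 ≈ 39,975.4

≈ 40000 RPM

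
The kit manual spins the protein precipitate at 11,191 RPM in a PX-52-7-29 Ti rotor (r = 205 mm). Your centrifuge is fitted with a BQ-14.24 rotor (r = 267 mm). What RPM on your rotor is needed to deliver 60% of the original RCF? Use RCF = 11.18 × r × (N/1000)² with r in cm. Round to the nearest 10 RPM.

Original rotor: r = 205 mm = 20.5 cm
RCF_original = 11.18 × 20.5 × (11.191)² = 11.18 × 20.5 × 125.238481 ≈ 28,703.4 × g
Target RCF = 0.6 × 28,703.4 ≈ 17,222 × g
Your rotor: r = 267 mm = 26.7 cm
17,222 = 11.18 × 26.7 × (N/1000)²
(N/1000)² = 17,222 / 298.506 = 57.69398
N = 1000 × √57.69398 ≈ 7,595.7

≈ 7600 RPM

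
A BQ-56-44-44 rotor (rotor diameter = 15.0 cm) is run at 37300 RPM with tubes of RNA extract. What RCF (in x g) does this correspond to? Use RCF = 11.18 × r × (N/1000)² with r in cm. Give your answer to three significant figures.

r = 15.0 / 2 = 7.5 cm
RCF = 11.18 × r × (N/1000)²
RCF = 11.18 × 7.5 × (37.3)² = 11.18 × 7.5 × 1,391.29 ≈ 116,659.7 × g

≈ 117000 x g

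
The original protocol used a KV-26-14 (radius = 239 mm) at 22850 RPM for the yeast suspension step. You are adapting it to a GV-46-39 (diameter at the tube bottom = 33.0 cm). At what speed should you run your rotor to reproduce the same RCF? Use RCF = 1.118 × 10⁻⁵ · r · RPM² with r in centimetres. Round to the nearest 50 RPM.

27500 RPM

Original rotor: r = 239 mm = 23.9 cm
RCF_original = 1.118 × 10⁻⁵ × 23.9 × (22850)² = 1.118 × 10⁻⁵ × 23.9 × 522,122,500 ≈ 139,512.2 × g
Your rotor: r = 33.0 / 2 = 16.5 cm
139,512.2 = 1.118 × 10⁻⁵ × 16.5 × N²
N² = 139,512.2 / (18.447 × 10⁻⁵) = 756,286,659
N ≈ √756,286,659 ≈ 27,500.7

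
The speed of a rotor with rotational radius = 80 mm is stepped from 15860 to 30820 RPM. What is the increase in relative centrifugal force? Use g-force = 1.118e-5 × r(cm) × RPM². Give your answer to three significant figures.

≈ 62500 ×g

r = 80 mm = 8.0 cm
RCF₁ = 1.118 × 10⁻⁵ × 8 × (15860)² = 1.118 × 10⁻⁵ × 8 × 251,539,600 ≈ 22,497.7 × g
RCF₂ = 1.118 × 10⁻⁵ × 8 × (30820)² = 1.118 × 10⁻⁵ × 8 × 949,872,400 ≈ 84,956.6 × g
Increase = 84,956.6 − 22,497.7 = 62,458.9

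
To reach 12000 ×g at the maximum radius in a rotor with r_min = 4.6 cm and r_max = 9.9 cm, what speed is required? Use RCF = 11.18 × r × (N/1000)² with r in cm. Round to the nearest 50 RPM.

10400 RPM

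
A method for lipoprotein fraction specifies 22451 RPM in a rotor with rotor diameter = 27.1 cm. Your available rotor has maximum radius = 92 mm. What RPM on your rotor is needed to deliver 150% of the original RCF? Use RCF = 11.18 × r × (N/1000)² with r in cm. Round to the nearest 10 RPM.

33370 RPM

Original rotor: r = 27.1 / 2 = 13.55 cm
RCF_original = 11.18 × 13.55 × (22.451)² = 11.18 × 13.55 × 504.047401 ≈ 76,357.6 × g
Target RCF = 1.5 × 76,357.6 ≈ 114,536.4 × g
Your rotor: r = 92 mm = 9.2 cm
114,536.4 = 11.18 × 9.2 × (N/1000)²
(N/1000)² = 114,536.4 / 102.856 = 1113.561
N = 1000 × √1113.561 ≈ 33,370.1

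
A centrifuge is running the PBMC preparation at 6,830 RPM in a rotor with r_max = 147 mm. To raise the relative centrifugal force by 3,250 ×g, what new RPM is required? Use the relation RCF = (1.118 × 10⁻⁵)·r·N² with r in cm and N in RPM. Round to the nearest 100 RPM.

N₂ ≈ 8200 RPM

r = 147 mm = 14.7 cm
Current RCF = 1.118 × 10⁻⁵ × 14.7 × (6830)² = 1.118 × 10⁻⁵ × 14.7 × 46,648,900 ≈ 7,666.6 × g
Target RCF = 7,666.6 + 3,250 = 10,916.6 × g
N² = 10,916.6 / (16.4346 × 10⁻⁵) = 66,424,495
N ≈ √66,424,495 ≈ 8,150.1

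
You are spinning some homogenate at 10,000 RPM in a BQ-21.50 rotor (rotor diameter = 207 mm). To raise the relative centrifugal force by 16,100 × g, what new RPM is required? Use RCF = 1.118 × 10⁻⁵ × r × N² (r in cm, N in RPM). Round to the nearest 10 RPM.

15460 RPM

r = 207 mm / 2 = 103.5 mm = 10.35 cm
Current RCF = 1.118 × 10⁻⁵ × 10.35 × (10000)² = 1.118 × 10⁻⁵ × 10.35 × 100,000,000 ≈ 11,571.3 × g
Target RCF = 11,571.3 + 16,100 = 27,671.3 × g
N² = 27,671.3 / (11.5713 × 10⁻⁵) = 239,137,348
N ≈ √239,137,348 ≈ 15,464.1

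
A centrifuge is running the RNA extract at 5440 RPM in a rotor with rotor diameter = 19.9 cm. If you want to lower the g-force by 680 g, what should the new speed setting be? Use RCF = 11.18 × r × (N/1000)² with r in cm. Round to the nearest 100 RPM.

≈ 4800 RPM

r = 19.9 / 2 = 9.95 cm
Current RCF = 11.18 × 9.95 × (5.44)² = 11.18 × 9.95 × 29.5936 ≈ 3,292 × g
Target RCF = 3,292 − 680 = 2,612 × g
(N/1000)² = 2,612 / 111.241 = 23.48055
N = 1000 × √23.48055 ≈ 4,845.7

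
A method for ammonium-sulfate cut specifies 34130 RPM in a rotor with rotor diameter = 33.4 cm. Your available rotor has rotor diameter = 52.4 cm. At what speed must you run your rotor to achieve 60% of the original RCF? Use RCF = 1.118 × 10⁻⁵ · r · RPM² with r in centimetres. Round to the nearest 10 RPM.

21110 RPM

Original rotor: r = 33.4 / 2 = 16.7 cm
RCF_original = 1.118 × 10⁻⁵ × 16.7 × (34130)² = 1.118 × 10⁻⁵ × 16.7 × 1,164,856,900 ≈ 217,485.8 × g
Target RCF = 0.6 × 217,485.8 ≈ 130,491.5 × g
Your rotor: r = 52.4 / 2 = 26.2 cm
130,491.5 = 1.118 × 10⁻⁵ × 26.2 × N²
N² = 130,491.5 / (29.2916 × 10⁻⁵) = 445,491,199
N ≈ √445,491,199 ≈ 21,106.7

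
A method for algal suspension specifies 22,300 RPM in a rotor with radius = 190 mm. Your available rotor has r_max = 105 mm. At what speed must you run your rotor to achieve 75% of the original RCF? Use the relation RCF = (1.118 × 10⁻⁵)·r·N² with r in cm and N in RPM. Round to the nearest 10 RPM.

Original rotor: r = 190 mm = 19.0 cm
RCF_original = 1.118 × 10⁻⁵ × 19 × (22300)² = 1.118 × 10⁻⁵ × 19 × 497,290,000 ≈ 105,634.3 × g
Target RCF = 0.75 × 105,634.3 ≈ 79,225.7 × g
Your rotor: r = 105 mm = 10.5 cm
79,225.7 = 1.118 × 10⁻⁵ × 10.5 × N²
N² = 79,225.7 / (11.739 × 10⁻⁵) = 674,893,091
N ≈ √674,893,091 ≈ 25,978.7

25980 RPM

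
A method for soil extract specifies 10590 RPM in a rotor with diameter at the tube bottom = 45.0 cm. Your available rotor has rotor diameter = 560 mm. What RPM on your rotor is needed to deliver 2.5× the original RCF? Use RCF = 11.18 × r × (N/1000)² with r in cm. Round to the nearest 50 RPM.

≈ 15000 RPM

Original rotor: r = 45.0 / 2 = 22.5 cm
RCF_original = 11.18 × 22.5 × (10.59)² = 11.18 × 22.5 × 112.1481 ≈ 28,210.9 × g
Target RCF = 2.5 × 28,210.9 ≈ 70,527.2 × g
Your rotor: r = 560 mm / 2 = 280 mm = 28 cm
70,527.2 = 11.18 × 28 × (N/1000)²
(N/1000)² = 70,527.2 / 313.04 = 225.2977
N = 1000 × √225.2977 ≈ 15,009.9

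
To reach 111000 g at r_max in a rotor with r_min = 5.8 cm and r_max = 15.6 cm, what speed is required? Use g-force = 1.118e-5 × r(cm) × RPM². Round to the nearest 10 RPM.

Use r_max = 15.6 cm.
RCF = 1.118 × 10⁻⁵ × r × N²
111,000 = 1.118 × 10⁻⁵ × 15.6 × N²
N² = 111,000 / (17.4408 × 10⁻⁵) = 636,438,695
N ≈ √636,438,695 ≈ 25,227.7

N ≈ 25230 RPM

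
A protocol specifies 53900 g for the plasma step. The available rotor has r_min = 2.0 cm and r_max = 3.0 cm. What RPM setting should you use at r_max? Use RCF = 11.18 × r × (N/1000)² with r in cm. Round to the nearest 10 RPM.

40090 RPM

Use r_max = 3.0 cm.
RCF = 11.18 × r × (N/1000)²
53,900 = 11.18 × 3 × (N/1000)²
(N/1000)² = 53,900 / 33.54 = 1607.036
N = 1000 × √1607.036 ≈ 40,087.9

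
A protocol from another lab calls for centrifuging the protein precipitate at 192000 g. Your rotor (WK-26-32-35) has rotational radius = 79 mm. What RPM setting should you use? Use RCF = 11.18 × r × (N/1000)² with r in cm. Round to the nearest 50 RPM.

N ≈ 46600 RPM

r = 79 mm = 7.9 cm
RCF = 11.18 × r × (N/1000)²
192,000 = 11.18 × 7.9 × (N/1000)²
(N/1000)² = 192,000 / 88.322 = 2173.864
N = 1000 × √2173.864 ≈ 46,624.7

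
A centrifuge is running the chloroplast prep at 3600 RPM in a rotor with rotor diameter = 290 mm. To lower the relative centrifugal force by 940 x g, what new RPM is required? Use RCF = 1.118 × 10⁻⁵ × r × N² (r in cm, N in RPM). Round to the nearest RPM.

r = 290 mm / 2 = 145 mm = 14.5 cm
Current RCF = 1.118 × 10⁻⁵ × 14.5 × (3600)² = 1.118 × 10⁻⁵ × 14.5 × 12,960,000 ≈ 2,100.9 × g
Target RCF = 2,100.9 − 940 = 1,160.9 × g
N² = 1,160.9 / (16.211 × 10⁻⁵) = 7,161,187
N ≈ √7,161,187 ≈ 2,676.0

N₂ ≈ 2676 RPM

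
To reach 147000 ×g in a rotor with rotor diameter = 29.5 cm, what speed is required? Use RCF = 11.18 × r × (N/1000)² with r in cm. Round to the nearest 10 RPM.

29860 RPM

r = 29.5 / 2 = 14.75 cm
147,000 = 11.18 × 14.75 × (N/1000)²
(N/1000)² = 147,000 / 164.905 = 891.4223
N = 1000 × √891.4223 ≈ 29,856.7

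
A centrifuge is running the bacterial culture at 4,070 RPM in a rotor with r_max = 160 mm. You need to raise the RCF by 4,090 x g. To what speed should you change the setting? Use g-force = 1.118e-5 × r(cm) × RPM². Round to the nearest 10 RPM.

r = 160 mm = 16.0 cm
Current RCF = 1.118 × 10⁻⁵ × 16 × (4070)² = 1.118 × 10⁻⁵ × 16 × 16,564,900 ≈ 2,963.1 × g
Target RCF = 2,963.1 + 4,090 = 7,053.1 × g
N² = 7,053.1 / (17.888 × 10⁻⁵) = 39,429,226
N ≈ √39,429,226 ≈ 6,279.3

N₂ ≈ 6280 RPM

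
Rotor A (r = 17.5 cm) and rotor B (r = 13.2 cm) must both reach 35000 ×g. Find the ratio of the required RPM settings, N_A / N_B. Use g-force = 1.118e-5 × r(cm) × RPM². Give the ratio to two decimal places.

At fixed RCF, N ∝ 1/√r, so N_A/N_B = √(r_B/r_A) = √(13.2/17.5) = √0.754286 = 0.8685.

0.87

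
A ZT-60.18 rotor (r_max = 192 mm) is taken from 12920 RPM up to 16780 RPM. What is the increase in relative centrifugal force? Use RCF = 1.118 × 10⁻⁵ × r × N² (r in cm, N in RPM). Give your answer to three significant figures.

≈ 24600 × g

r = 192 mm = 19.2 cm
RCF₁ = 1.118 × 10⁻⁵ × 19.2 × (12920)² = 1.118 × 10⁻⁵ × 19.2 × 166,926,400 ≈ 35,831.8 × g
RCF₂ = 1.118 × 10⁻⁵ × 19.2 × (16780)² = 1.118 × 10⁻⁵ × 19.2 × 281,568,400 ≈ 60,440.3 × g
Increase = 60,440.3 − 35,831.8 = 24,608.5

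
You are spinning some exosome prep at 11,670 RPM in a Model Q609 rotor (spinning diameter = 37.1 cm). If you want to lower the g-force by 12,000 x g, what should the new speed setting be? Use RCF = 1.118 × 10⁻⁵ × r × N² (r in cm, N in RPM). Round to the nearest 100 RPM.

8900 RPM

r = 37.1 / 2 = 18.55 cm
Current RCF = 1.118 × 10⁻⁵ × 18.55 × (11670)² = 1.118 × 10⁻⁵ × 18.55 × 136,188,900 ≈ 28,244.1 × g
Target RCF = 28,244.1 − 12,000 = 16,244.1 × g
N² = 16,244.1 / (20.7389 × 10⁻⁵) = 78,326,719
N ≈ √78,326,719 ≈ 8,850.2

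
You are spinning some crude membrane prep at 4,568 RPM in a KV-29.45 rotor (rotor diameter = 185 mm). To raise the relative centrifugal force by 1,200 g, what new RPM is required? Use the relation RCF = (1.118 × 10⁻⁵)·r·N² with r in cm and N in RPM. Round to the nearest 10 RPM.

r = 185 mm / 2 = 92.5 mm = 9.25 cm
Current RCF = 1.118 × 10⁻⁵ × 9.25 × (4568)² = 1.118 × 10⁻⁵ × 9.25 × 20,866,624 ≈ 2,157.9 × g
Target RCF = 2,157.9 + 1,200 = 3,357.9 × g
N² = 3,357.9 / (10.3415 × 10⁻⁵) = 32,470,145
N ≈ √32,470,145 ≈ 5,698.3

N₂ ≈ 5700 RPM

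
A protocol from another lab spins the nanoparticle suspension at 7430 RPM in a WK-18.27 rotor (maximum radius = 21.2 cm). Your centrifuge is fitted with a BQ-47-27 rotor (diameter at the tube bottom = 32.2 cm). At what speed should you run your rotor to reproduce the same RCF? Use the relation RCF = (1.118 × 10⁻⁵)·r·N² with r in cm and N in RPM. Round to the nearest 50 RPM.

RCF = 1.118 × 10⁻⁵ × r × N²
RCF_original = 1.118 × 10⁻⁵ × 21.2 × (7430)² = 1.118 × 10⁻⁵ × 21.2 × 55,204,900 ≈ 13,084.4 × g
Your rotor: r = 32.2 / 2 = 16.1 cm
13,084.4 = 1.118 × 10⁻⁵ × 16.1 × N²
N² = 13,084.4 / (17.9998 × 10⁻⁵) = 72,691,919
N ≈ √72,691,919 ≈ 8,526.0

≈ 8550 RPM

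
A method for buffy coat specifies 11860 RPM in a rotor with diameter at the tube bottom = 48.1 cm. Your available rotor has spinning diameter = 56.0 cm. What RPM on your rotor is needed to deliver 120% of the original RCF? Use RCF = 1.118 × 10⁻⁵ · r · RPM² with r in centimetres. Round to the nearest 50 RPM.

≈ 12050 RPM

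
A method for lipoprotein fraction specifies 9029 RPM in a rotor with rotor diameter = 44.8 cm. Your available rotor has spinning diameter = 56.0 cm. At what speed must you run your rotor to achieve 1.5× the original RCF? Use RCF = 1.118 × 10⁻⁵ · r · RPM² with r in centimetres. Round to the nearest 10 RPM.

Original rotor: r = 44.8 / 2 = 22.4 cm
RCF_original = 1.118 × 10⁻⁵ × 22.4 × (9029)² = 1.118 × 10⁻⁵ × 22.4 × 81,522,841 ≈ 20,415.9 × g
Target RCF = 1.5 × 20,415.9 ≈ 30,623.9 × g
Your rotor: r = 56.0 / 2 = 28 cm
30,623.9 = 1.118 × 10⁻⁵ × 28 × N²
N² = 30,623.9 / (31.304 × 10⁻⁵) = 97,827,434
N ≈ √97,827,434 ≈ 9,890.8

≈ 9890 RPM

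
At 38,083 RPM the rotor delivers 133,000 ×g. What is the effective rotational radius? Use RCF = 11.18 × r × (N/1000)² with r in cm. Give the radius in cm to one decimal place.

r ≈ 8.2 cm

133000 = 11.18 × r × (38.083)²
r = 133000 / (11.18 × 1450.314889) = 133000 / 16214.52 ≈ 8.203 cm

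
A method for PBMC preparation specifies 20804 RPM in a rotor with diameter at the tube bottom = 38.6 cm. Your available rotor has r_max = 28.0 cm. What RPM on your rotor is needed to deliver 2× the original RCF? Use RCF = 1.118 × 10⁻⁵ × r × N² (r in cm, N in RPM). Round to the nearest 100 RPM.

≈ 24400 RPM

Original rotor: r = 38.6 / 2 = 19.3 cm
RCF_original = 1.118 × 10⁻⁵ × 19.3 × (20804)² = 1.118 × 10⁻⁵ × 19.3 × 432,806,416 ≈ 93,388.4 × g
Target RCF = 2 × 93,388.4 ≈ 186,776.8 × g
186,776.8 = 1.118 × 10⁻⁵ × 28 × N²
N² = 186,776.8 / (31.304 × 10⁻⁵) = 596,654,741
N ≈ √596,654,741 ≈ 24,426.5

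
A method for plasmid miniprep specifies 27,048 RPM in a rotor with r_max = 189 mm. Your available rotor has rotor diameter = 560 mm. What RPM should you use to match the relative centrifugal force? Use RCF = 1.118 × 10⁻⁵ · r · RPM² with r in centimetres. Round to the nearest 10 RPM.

≈ 22220 RPM

Original rotor: r = 189 mm = 18.9 cm
RCF_original = 1.118 × 10⁻⁵ × 18.9 × (27048)² = 1.118 × 10⁻⁵ × 18.9 × 731,594,304 ≈ 154,587.3 × g
Your rotor: r = 560 mm / 2 = 280 mm = 28 cm
154,587.3 = 1.118 × 10⁻⁵ × 28 × N²
N² = 154,587.3 / (31.304 × 10⁻⁵) = 493,826,029
N ≈ √493,826,029 ≈ 22,222.2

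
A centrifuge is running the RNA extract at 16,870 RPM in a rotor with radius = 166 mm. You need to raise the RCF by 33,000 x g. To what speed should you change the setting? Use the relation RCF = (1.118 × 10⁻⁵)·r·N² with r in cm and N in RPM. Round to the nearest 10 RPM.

≈ 21500 RPM

r = 166 mm = 16.6 cm
Current RCF = 1.118 × 10⁻⁵ × 16.6 × (16870)² = 1.118 × 10⁻⁵ × 16.6 × 284,596,900 ≈ 52,817.8 × g
Target RCF = 52,817.8 + 33,000 = 85,817.8 × g
N² = 85,817.8 / (18.5588 × 10⁻⁵) = 462,410,285
N ≈ √462,410,285 ≈ 21,503.7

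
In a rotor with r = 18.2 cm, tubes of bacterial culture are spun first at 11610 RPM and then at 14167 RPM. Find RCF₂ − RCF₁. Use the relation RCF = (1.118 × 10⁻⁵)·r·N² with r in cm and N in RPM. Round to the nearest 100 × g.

13400 g

RCF₁ = 1.118 × 10⁻⁵ × 18.2 × (11610)² = 1.118 × 10⁻⁵ × 18.2 × 134,792,100 ≈ 27,427 × g
RCF₂ = 1.118 × 10⁻⁵ × 18.2 × (14167)² = 1.118 × 10⁻⁵ × 18.2 × 200,703,889 ≈ 40,838.4 × g
Increase = 40,838.4 − 27,427 = 13,411.4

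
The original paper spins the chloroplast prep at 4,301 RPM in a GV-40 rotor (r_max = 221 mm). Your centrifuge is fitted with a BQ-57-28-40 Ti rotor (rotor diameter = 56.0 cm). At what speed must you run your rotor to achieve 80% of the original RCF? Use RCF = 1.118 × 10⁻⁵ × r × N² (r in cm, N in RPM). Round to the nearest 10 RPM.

Original rotor: r = 221 mm = 22.1 cm
RCF_original = 1.118 × 10⁻⁵ × 22.1 × (4301)² = 1.118 × 10⁻⁵ × 22.1 × 18,498,601 ≈ 4,570.6 × g
Target RCF = 0.8 × 4,570.6 ≈ 3,656.5 × g
Your rotor: r = 56.0 / 2 = 28 cm
3,656.5 = 1.118 × 10⁻⁵ × 28 × N²
N² = 3,656.5 / (31.304 × 10⁻⁵) = 11,680,616
N ≈ √11,680,616 ≈ 3,417.7

≈ 3420 RPM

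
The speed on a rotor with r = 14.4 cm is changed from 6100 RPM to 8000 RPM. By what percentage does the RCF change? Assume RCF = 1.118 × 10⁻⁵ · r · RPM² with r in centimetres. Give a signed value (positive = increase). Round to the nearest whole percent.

+72%

RCF ∝ N², so the ratio is (8000/6100)² = (1.311475)² = 1.7200.
Change = 1.7200 − 1 = +0.7200 → +72.0%.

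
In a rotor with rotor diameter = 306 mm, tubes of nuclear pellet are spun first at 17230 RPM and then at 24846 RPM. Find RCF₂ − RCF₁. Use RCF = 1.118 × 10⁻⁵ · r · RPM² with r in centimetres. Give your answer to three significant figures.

≈ 54800 × g

r = 306 mm / 2 = 153 mm = 15.3 cm
RCF₁ = 1.118 × 10⁻⁵ × 15.3 × (17230)² = 1.118 × 10⁻⁵ × 15.3 × 296,872,900 ≈ 50,781.3 × g
RCF₂ = 1.118 × 10⁻⁵ × 15.3 × (24846)² = 1.118 × 10⁻⁵ × 15.3 × 617,323,716 ≈ 105,595.7 × g
Increase = 105,595.7 − 50,781.3 = 54,814.4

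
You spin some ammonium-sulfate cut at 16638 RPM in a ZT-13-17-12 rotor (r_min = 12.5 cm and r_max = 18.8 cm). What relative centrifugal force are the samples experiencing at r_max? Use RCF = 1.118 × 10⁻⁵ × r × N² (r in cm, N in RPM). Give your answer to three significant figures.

Use r_max = 18.8 cm.
RCF = 1.118 × 10⁻⁵ × r × N²
RCF = 1.118 × 10⁻⁵ × 18.8 × (16638)² = 1.118 × 10⁻⁵ × 18.8 × 276,823,044 ≈ 58,183.8 × g

RCF ≈ 58200 x g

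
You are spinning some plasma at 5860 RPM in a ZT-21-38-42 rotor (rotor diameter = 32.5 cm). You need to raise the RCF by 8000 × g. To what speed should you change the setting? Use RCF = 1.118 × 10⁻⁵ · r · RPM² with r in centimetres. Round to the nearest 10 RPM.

8850 RPM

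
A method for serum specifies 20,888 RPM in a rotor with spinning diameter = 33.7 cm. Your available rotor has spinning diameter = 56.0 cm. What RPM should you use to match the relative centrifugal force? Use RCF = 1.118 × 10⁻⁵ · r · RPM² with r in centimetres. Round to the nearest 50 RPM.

Original rotor: r = 33.7 / 2 = 16.85 cm
RCF = 1.118 × 10⁻⁵ × r × N²
RCF_original = 1.118 × 10⁻⁵ × 16.85 × (20888)² = 1.118 × 10⁻⁵ × 16.85 × 436,308,544 ≈ 82,193.1 × g
Your rotor: r = 56.0 / 2 = 28 cm
82,193.1 = 1.118 × 10⁻⁵ × 28 × N²
N² = 82,193.1 / (31.304 × 10⁻⁵) = 262,564,209
N ≈ √262,564,209 ≈ 16,203.8

≈ 16200 RPM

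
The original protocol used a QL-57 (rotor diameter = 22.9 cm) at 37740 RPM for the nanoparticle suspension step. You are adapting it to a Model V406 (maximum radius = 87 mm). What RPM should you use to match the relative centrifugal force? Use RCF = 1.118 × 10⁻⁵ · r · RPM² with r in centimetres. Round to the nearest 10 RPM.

Original rotor: r = 22.9 / 2 = 11.45 cm
RCF = 1.118 × 10⁻⁵ × r × N²
RCF_original = 1.118 × 10⁻⁵ × 11.45 × (37740)² = 1.118 × 10⁻⁵ × 11.45 × 1,424,307,600 ≈ 182,327 × g
Your rotor: r = 87 mm = 8.7 cm
182,327 = 1.118 × 10⁻⁵ × 8.7 × N²
N² = 182,327 / (9.7266 × 10⁻⁵) = 1,874,519,359
N ≈ √1,874,519,359 ≈ 43,295.7

43300 RPM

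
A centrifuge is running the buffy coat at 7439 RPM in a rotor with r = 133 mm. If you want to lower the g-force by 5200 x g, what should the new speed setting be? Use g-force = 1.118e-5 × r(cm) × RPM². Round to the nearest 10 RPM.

r = 133 mm = 13.3 cm
Current RCF = 1.118 × 10⁻⁵ × 13.3 × (7439)² = 1.118 × 10⁻⁵ × 13.3 × 55,338,721 ≈ 8,228.5 × g
Target RCF = 8,228.5 − 5,200 = 3,028.5 × g
N² = 3,028.5 / (14.8694 × 10⁻⁵) = 20,367,332
N ≈ √20,367,332 ≈ 4,513.0

N₂ ≈ 4510 RPM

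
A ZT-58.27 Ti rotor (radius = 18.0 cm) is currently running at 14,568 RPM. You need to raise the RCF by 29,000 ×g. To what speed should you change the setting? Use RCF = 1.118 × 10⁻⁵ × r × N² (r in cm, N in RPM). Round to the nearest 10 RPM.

18880 RPM

Current RCF = 1.118 × 10⁻⁵ × 18 × (14568)² = 1.118 × 10⁻⁵ × 18 × 212,226,624 ≈ 42,708.5 × g
Target RCF = 42,708.5 + 29,000 = 71,708.5 × g
N² = 71,708.5 / (20.124 × 10⁻⁵) = 356,333,234
N ≈ √356,333,234 ≈ 18,876.8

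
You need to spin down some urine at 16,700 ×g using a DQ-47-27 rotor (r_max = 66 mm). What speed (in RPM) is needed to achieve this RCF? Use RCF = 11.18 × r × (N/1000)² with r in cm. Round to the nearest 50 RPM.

N ≈ 15050 RPM

r = 66 mm = 6.6 cm
16,700 = 11.18 × 6.6 × (N/1000)²
(N/1000)² = 16,700 / 73.788 = 226.3241
N = 1000 × √226.3241 ≈ 15,044.1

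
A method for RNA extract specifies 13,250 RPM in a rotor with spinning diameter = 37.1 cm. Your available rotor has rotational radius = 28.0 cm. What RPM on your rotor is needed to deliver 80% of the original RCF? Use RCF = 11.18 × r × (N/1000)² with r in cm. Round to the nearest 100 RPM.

Original rotor: r = 37.1 / 2 = 18.55 cm
RCF_original = 11.18 × 18.55 × (13.25)² = 11.18 × 18.55 × 175.5625 ≈ 36,409.7 × g
Target RCF = 0.8 × 36,409.7 ≈ 29,127.8 × g
29,127.8 = 11.18 × 28 × (N/1000)²
(N/1000)² = 29,127.8 / 313.04 = 93.04817
N = 1000 × √93.04817 ≈ 9,646.1

≈ 9600 RPM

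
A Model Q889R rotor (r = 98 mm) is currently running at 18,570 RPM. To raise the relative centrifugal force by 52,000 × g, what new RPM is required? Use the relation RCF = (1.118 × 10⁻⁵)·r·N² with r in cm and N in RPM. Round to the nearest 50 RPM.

r = 98 mm = 9.8 cm
Current RCF = 1.118 × 10⁻⁵ × 9.8 × (18570)² = 1.118 × 10⁻⁵ × 9.8 × 344,844,900 ≈ 37,782.6 × g
Target RCF = 37,782.6 + 52,000 = 89,782.6 × g
N² = 89,782.6 / (10.9564 × 10⁻⁵) = 819,453,470
N ≈ √819,453,470 ≈ 28,626.1

≈ 28650 RPM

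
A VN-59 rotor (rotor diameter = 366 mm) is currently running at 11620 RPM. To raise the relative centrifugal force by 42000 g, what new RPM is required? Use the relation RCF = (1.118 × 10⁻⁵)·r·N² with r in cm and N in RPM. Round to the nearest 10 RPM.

18450 RPM

r = 366 mm / 2 = 183 mm = 18.3 cm
Current RCF = 1.118 × 10⁻⁵ × 18.3 × (11620)² = 1.118 × 10⁻⁵ × 18.3 × 135,024,400 ≈ 27,625.2 × g
Target RCF = 27,625.2 + 42,000 = 69,625.2 × g
N² = 69,625.2 / (20.4594 × 10⁻⁵) = 340,309,100
N ≈ √340,309,100 ≈ 18,447.5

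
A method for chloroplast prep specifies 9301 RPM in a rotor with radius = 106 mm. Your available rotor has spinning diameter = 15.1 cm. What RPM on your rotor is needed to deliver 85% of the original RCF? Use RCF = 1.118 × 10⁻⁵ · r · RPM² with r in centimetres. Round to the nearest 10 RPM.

10160 RPM

Original rotor: r = 106 mm = 10.6 cm
RCF_original = 1.118 × 10⁻⁵ × 10.6 × (9301)² = 1.118 × 10⁻⁵ × 10.6 × 86,508,601 ≈ 10,252 × g
Target RCF = 0.85 × 10,252 ≈ 8,714.2 × g
Your rotor: r = 15.1 / 2 = 7.55 cm
8,714.2 = 1.118 × 10⁻⁵ × 7.55 × N²
N² = 8,714.2 / (8.4409 × 10⁻⁵) = 103,237,806
N ≈ √103,237,806 ≈ 10,160.6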